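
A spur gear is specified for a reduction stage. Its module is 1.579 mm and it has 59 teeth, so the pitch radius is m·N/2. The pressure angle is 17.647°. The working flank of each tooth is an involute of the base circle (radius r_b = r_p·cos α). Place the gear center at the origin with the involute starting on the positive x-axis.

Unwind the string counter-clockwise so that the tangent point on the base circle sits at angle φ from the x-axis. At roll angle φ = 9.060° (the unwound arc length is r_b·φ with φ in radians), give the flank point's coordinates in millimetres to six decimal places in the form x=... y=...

pitch radius r_p = m·N/2 = 1.579·59/2 = 46.580500
base radius r_b = r_p·cos α = 46.580500·cos 17.647° = 44.388529
roll angle φ = 9.060° = 0.15812683 rad
x = r_b·(cos φ + φ·sin φ) = 44.388529·(0.98752398 + 0.15812683·0.15746868) = 44.940013
y = r_b·(sin φ − φ·cos φ) = 44.388529·(0.15746868 − 0.15812683·0.98752398) = 0.058355

x=44.940013 y=0.058355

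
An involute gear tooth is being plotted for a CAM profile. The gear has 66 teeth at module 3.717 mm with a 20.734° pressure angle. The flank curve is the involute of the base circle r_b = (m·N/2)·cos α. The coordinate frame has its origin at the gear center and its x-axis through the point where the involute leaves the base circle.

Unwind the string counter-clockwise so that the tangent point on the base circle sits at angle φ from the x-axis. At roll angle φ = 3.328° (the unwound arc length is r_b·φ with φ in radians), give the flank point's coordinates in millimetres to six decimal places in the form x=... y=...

x=114.910105 y=0.007491

pitch radius r_p = m·N/2 = 3.717·66/2 = 122.661000
base radius r_b = r_p·cos α = 122.661000·cos 20.734° = 114.716751
roll angle φ = 3.328° = 0.05808456 rad
x = r_b·(cos φ + φ·sin φ) = 114.716751·(0.99831357 + 0.05808456·0.05805190) = 114.910105
y = r_b·(sin φ − φ·cos φ) = 114.716751·(0.05805190 − 0.05808456·0.99831357) = 0.007491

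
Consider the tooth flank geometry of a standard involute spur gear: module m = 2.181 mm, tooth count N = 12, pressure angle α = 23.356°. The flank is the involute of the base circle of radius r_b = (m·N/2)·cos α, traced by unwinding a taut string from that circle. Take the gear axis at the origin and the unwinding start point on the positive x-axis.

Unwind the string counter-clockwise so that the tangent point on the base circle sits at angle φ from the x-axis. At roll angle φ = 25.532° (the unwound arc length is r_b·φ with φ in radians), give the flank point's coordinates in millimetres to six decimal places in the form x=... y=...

x=13.147971 y=0.347372

pitch radius r_p = m·N/2 = 2.181·12/2 = 13.086000
base radius r_b = r_p·cos α = 13.086000·cos 23.356° = 12.013725
roll angle φ = 25.532° = 0.44561746 rad
x = r_b·(cos φ + φ·sin φ) = 12.013725·(0.90234470 + 0.44561746·0.43101513) = 13.147971
y = r_b·(sin φ − φ·cos φ) = 12.013725·(0.43101513 − 0.44561746·0.90234470) = 0.347372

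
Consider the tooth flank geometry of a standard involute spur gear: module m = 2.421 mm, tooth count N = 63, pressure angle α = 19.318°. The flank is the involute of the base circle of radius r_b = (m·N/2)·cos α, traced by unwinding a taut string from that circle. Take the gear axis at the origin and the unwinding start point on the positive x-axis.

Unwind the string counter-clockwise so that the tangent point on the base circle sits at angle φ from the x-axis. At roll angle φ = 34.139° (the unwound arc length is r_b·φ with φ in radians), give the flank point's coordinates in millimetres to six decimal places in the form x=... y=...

x=83.631157 y=4.896702

pitch radius r_p = m·N/2 = 2.421·63/2 = 76.261500
base radius r_b = r_p·cos α = 76.261500·cos 19.318° = 71.967754
roll angle φ = 34.139° = 0.59583795 rad
x = r_b·(cos φ + φ·sin φ) = 71.967754·(0.82767853 + 0.59583795·0.56120251) = 83.631157
y = r_b·(sin φ − φ·cos φ) = 71.967754·(0.56120251 − 0.59583795·0.82767853) = 4.896702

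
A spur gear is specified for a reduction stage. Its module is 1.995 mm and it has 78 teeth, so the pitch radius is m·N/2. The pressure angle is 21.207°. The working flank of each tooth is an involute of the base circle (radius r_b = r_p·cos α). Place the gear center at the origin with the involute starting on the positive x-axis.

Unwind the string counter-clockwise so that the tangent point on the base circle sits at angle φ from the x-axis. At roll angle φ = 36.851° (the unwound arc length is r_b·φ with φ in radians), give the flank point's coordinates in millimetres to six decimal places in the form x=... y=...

pitch radius r_p = m·N/2 = 1.995·78/2 = 77.805000
base radius r_b = r_p·cos α = 77.805000·cos 21.207° = 72.536015
roll angle φ = 36.851° = 0.64317128 rad
x = r_b·(cos φ + φ·sin φ) = 72.536015·(0.80019785 + 0.64317128·0.59973611) = 86.022701
y = r_b·(sin φ − φ·cos φ) = 72.536015·(0.59973611 − 0.64317128·0.80019785) = 6.170771

x=86.022701 y=6.170771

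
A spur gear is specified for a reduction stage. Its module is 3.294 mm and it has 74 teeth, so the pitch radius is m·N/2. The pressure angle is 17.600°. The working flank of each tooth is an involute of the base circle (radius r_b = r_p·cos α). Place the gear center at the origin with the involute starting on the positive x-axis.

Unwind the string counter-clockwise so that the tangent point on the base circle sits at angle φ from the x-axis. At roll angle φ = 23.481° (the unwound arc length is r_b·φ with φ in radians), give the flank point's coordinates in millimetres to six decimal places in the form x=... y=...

pitch radius r_p = m·N/2 = 3.294·74/2 = 121.878000
base radius r_b = r_p·cos α = 121.878000·cos 17.600° = 116.172972
roll angle φ = 23.481° = 0.40982076 rad
x = r_b·(cos φ + φ·sin φ) = 116.172972·(0.91719225 + 0.40982076·0.39844494) = 125.522952
y = r_b·(sin φ − φ·cos φ) = 116.172972·(0.39844494 − 0.40982076·0.91719225) = 2.620922

x=125.522952 y=2.620922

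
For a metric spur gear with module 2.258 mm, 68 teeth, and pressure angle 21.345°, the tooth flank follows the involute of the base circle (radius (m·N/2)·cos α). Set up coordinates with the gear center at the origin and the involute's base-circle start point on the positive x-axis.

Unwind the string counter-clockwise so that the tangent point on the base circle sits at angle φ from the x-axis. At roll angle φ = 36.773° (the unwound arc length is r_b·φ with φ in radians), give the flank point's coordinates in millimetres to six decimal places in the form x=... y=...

pitch radius r_p = m·N/2 = 2.258·68/2 = 76.772000
base radius r_b = r_p·cos α = 76.772000·cos 21.345° = 71.505874
roll angle φ = 36.773° = 0.64180993 rad
x = r_b·(cos φ + φ·sin φ) = 71.505874·(0.80101357 + 0.64180993·0.59864620) = 84.750953
y = r_b·(sin φ − φ·cos φ) = 71.505874·(0.59864620 − 0.64180993·0.80101357) = 6.045660

x=84.750953 y=6.045660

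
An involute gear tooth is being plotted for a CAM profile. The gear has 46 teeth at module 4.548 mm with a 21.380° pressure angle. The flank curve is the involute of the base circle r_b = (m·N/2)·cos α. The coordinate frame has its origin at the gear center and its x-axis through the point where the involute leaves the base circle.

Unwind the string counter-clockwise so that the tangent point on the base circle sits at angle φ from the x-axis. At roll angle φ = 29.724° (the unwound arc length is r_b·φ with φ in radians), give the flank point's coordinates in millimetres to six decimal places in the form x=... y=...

pitch radius r_p = m·N/2 = 4.548·46/2 = 104.604000
base radius r_b = r_p·cos α = 104.604000·cos 21.380° = 97.405480
roll angle φ = 29.724° = 0.51878167 rad
x = r_b·(cos φ + φ·sin φ) = 97.405480·(0.86842390 + 0.51878167·0.49582248) = 109.644236
y = r_b·(sin φ − φ·cos φ) = 97.405480·(0.49582248 − 0.51878167·0.86842390) = 4.412476

x=109.644236 y=4.412476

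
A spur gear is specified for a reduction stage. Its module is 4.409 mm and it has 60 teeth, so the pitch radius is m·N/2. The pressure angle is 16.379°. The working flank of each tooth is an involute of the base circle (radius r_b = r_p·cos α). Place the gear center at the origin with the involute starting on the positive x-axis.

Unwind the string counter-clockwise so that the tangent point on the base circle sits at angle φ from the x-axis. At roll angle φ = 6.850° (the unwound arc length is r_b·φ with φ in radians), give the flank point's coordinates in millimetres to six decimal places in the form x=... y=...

x=127.805833 y=0.072182

pitch radius r_p = m·N/2 = 4.409·60/2 = 132.270000
base radius r_b = r_p·cos α = 132.270000·cos 16.379° = 126.902139
roll angle φ = 6.850° = 0.11955505 rad
x = r_b·(cos φ + φ·sin φ) = 126.902139·(0.99286180 + 0.11955505·0.11927045) = 127.805833
y = r_b·(sin φ − φ·cos φ) = 126.902139·(0.11927045 − 0.11955505·0.99286180) = 0.072182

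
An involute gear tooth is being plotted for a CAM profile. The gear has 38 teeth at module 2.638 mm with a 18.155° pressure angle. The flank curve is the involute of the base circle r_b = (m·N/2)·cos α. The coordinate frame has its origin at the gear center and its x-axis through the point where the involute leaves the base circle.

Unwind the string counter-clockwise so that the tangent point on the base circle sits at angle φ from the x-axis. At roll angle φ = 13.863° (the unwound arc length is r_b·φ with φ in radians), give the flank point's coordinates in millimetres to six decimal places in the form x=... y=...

pitch radius r_p = m·N/2 = 2.638·38/2 = 50.122000
base radius r_b = r_p·cos α = 50.122000·cos 18.155° = 47.626780
roll angle φ = 13.863° = 0.24195499 rad
x = r_b·(cos φ + φ·sin φ) = 47.626780·(0.97087141 + 0.24195499·0.23960113) = 49.000531
y = r_b·(sin φ − φ·cos φ) = 47.626780·(0.23960113 − 0.24195499·0.97087141) = 0.223557

x=49.000531 y=0.223557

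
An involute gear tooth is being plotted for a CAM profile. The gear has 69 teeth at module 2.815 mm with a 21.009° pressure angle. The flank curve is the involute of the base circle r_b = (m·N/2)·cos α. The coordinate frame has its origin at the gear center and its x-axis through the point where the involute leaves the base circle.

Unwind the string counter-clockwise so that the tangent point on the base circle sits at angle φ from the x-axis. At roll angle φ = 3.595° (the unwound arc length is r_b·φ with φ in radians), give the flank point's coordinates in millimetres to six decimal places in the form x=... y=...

pitch radius r_p = m·N/2 = 2.815·69/2 = 97.117500
base radius r_b = r_p·cos α = 97.117500·cos 21.009° = 90.661529
roll angle φ = 3.595° = 0.06274459 rad
x = r_b·(cos φ + φ·sin φ) = 90.661529·(0.99803220 + 0.06274459·0.06270343) = 90.839815
y = r_b·(sin φ − φ·cos φ) = 90.661529·(0.06270343 − 0.06274459·0.99803220) = 0.007462

x=90.839815 y=0.007462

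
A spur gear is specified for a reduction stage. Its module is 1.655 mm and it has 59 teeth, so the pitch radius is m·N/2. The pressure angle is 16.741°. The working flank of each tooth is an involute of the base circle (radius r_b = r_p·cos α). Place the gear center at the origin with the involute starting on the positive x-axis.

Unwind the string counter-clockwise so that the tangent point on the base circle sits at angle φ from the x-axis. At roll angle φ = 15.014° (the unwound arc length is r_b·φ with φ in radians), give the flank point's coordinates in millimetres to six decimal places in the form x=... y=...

x=48.330987 y=0.278501

pitch radius r_p = m·N/2 = 1.655·59/2 = 48.822500
base radius r_b = r_p·cos α = 48.822500·cos 16.741° = 46.753237
roll angle φ = 15.014° = 0.26204373 rad
x = r_b·(cos φ + φ·sin φ) = 46.753237·(0.96586256 + 0.26204373·0.25905506) = 48.330987
y = r_b·(sin φ − φ·cos φ) = 46.753237·(0.25905506 − 0.26204373·0.96586256) = 0.278501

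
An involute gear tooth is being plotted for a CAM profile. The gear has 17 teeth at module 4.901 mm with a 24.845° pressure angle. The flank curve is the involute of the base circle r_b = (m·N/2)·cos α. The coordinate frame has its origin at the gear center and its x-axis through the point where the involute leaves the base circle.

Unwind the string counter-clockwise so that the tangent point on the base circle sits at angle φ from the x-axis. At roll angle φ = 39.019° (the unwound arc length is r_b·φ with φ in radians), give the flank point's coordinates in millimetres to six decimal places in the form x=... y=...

x=45.578450 y=3.798287

pitch radius r_p = m·N/2 = 4.901·17/2 = 41.658500
base radius r_b = r_p·cos α = 41.658500·cos 24.845° = 37.802913
roll angle φ = 39.019° = 0.68101002 rad
x = r_b·(cos φ + φ·sin φ) = 37.802913·(0.77693723 + 0.68101002·0.62957807) = 45.578450
y = r_b·(sin φ − φ·cos φ) = 37.802913·(0.62957807 − 0.68101002·0.77693723) = 3.798287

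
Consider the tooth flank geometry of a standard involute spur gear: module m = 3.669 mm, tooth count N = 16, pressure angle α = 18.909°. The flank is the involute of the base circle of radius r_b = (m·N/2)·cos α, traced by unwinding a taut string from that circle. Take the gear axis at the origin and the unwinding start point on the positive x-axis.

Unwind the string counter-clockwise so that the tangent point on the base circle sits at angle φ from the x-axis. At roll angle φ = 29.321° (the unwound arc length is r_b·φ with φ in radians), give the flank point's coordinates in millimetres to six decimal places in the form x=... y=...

pitch radius r_p = m·N/2 = 3.669·16/2 = 29.352000
base radius r_b = r_p·cos α = 29.352000·cos 18.909° = 27.768004
roll angle φ = 29.321° = 0.51174799 rad
x = r_b·(cos φ + φ·sin φ) = 27.768004·(0.87188985 + 0.51174799·0.48970205) = 31.169414
y = r_b·(sin φ − φ·cos φ) = 27.768004·(0.48970205 − 0.51174799·0.87188985) = 1.208302

x=31.169414 y=1.208302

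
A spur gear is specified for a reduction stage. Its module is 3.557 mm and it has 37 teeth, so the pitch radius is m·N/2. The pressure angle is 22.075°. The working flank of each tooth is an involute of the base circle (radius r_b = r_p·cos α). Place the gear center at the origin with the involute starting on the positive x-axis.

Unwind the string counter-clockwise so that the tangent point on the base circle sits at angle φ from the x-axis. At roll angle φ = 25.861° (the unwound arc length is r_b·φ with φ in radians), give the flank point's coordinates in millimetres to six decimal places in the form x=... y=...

x=66.879391 y=1.831321

pitch radius r_p = m·N/2 = 3.557·37/2 = 65.804500
base radius r_b = r_p·cos α = 65.804500·cos 22.075° = 60.980550
roll angle φ = 25.861° = 0.45135960 rad
x = r_b·(cos φ + φ·sin φ) = 60.980550·(0.89985489 + 0.45135960·0.43618938) = 66.879391
y = r_b·(sin φ − φ·cos φ) = 60.980550·(0.43618938 − 0.45135960·0.89985489) = 1.831321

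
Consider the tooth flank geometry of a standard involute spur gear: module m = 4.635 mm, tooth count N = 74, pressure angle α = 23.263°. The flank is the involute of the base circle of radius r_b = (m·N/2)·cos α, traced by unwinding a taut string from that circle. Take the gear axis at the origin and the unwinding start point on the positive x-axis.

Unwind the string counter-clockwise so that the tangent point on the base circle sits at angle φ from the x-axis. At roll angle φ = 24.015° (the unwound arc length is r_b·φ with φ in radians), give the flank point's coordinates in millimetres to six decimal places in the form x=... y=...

x=170.790175 y=3.799581

pitch radius r_p = m·N/2 = 4.635·74/2 = 171.495000
base radius r_b = r_p·cos α = 171.495000·cos 23.263° = 157.552735
roll angle φ = 24.015° = 0.41914082 rad
x = r_b·(cos φ + φ·sin φ) = 157.552735·(0.91343894 + 0.41914082·0.40697579) = 170.790175
y = r_b·(sin φ − φ·cos φ) = 157.552735·(0.40697579 − 0.41914082·0.91343894) = 3.799581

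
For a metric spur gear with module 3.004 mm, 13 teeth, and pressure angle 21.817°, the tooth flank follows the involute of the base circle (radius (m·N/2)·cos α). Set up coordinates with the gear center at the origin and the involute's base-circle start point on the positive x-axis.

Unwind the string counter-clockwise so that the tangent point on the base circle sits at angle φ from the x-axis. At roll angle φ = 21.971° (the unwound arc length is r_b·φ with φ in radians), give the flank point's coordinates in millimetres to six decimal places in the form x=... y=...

pitch radius r_p = m·N/2 = 3.004·13/2 = 19.526000
base radius r_b = r_p·cos α = 19.526000·cos 21.817° = 18.127462
roll angle φ = 21.971° = 0.38346629 rad
x = r_b·(cos φ + φ·sin φ) = 18.127462·(0.92737334 + 0.38346629·0.37413726) = 19.411654
y = r_b·(sin φ − φ·cos φ) = 18.127462·(0.37413726 − 0.38346629·0.92737334) = 0.335736

x=19.411654 y=0.335736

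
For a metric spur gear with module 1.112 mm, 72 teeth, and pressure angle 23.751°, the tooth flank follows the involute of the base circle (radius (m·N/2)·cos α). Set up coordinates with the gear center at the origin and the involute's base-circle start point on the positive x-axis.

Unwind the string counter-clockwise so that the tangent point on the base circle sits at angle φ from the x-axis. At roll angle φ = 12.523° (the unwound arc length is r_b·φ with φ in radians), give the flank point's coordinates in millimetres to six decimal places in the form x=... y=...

pitch radius r_p = m·N/2 = 1.112·72/2 = 40.032000
base radius r_b = r_p·cos α = 40.032000·cos 23.751° = 36.641468
roll angle φ = 12.523° = 0.21856758 rad
x = r_b·(cos φ + φ·sin φ) = 36.641468·(0.97620904 + 0.21856758·0.21683151) = 37.506257
y = r_b·(sin φ − φ·cos φ) = 36.641468·(0.21683151 − 0.21856758·0.97620904) = 0.126921

x=37.506257 y=0.126921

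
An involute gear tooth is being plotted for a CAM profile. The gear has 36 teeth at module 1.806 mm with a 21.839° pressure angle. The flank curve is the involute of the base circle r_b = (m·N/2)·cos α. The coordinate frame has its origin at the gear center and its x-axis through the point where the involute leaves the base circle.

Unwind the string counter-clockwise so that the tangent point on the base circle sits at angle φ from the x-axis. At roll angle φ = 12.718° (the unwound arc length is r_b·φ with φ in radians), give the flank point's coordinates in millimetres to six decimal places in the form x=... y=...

pitch radius r_p = m·N/2 = 1.806·36/2 = 32.508000
base radius r_b = r_p·cos α = 32.508000·cos 21.839° = 30.174993
roll angle φ = 12.718° = 0.22197097 rad
x = r_b·(cos φ + φ·sin φ) = 30.174993·(0.97546543 + 0.22197097·0.22015267) = 30.909239
y = r_b·(sin φ − φ·cos φ) = 30.174993·(0.22015267 − 0.22197097·0.97546543) = 0.109464

x=30.909239 y=0.109464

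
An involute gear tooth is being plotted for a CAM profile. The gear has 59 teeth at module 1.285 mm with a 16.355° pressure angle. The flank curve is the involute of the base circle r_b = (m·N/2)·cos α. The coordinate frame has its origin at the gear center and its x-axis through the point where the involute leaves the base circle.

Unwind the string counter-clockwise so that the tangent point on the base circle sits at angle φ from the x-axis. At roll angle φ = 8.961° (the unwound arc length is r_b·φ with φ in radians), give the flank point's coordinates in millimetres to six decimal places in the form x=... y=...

pitch radius r_p = m·N/2 = 1.285·59/2 = 37.907500
base radius r_b = r_p·cos α = 37.907500·cos 16.355° = 36.373589
roll angle φ = 8.961° = 0.15639895 rad
x = r_b·(cos φ + φ·sin φ) = 36.373589·(0.98779459 + 0.15639895·0.15576213) = 36.815733
y = r_b·(sin φ − φ·cos φ) = 36.373589·(0.15576213 − 0.15639895·0.98779459) = 0.046270

x=36.815733 y=0.046270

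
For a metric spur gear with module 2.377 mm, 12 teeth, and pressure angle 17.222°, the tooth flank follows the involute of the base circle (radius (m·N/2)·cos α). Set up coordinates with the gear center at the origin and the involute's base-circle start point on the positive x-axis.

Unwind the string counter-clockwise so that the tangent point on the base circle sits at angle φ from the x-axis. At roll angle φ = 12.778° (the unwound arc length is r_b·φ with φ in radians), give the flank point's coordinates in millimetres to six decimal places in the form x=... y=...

pitch radius r_p = m·N/2 = 2.377·12/2 = 14.262000
base radius r_b = r_p·cos α = 14.262000·cos 17.222° = 13.622560
roll angle φ = 12.778° = 0.22301817 rad
x = r_b·(cos φ + φ·sin φ) = 13.622560·(0.97523435 + 0.22301817·0.22117405) = 13.957132
y = r_b·(sin φ − φ·cos φ) = 13.622560·(0.22117405 − 0.22301817·0.97523435) = 0.050118

x=13.957132 y=0.050118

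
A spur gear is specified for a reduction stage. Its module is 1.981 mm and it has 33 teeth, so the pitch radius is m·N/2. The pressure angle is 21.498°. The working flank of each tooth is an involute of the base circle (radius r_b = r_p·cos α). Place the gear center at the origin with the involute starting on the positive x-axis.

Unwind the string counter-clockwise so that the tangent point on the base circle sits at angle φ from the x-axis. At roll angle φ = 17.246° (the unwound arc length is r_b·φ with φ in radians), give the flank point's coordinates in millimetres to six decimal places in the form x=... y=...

x=31.759161 y=0.273961

pitch radius r_p = m·N/2 = 1.981·33/2 = 32.686500
base radius r_b = r_p·cos α = 32.686500·cos 21.498° = 30.412512
roll angle φ = 17.246° = 0.30099948 rad
x = r_b·(cos φ + φ·sin φ) = 30.412512·(0.95504064 + 0.30099948·0.29647490) = 31.759161
y = r_b·(sin φ − φ·cos φ) = 30.412512·(0.29647490 − 0.30099948·0.95504064) = 0.273961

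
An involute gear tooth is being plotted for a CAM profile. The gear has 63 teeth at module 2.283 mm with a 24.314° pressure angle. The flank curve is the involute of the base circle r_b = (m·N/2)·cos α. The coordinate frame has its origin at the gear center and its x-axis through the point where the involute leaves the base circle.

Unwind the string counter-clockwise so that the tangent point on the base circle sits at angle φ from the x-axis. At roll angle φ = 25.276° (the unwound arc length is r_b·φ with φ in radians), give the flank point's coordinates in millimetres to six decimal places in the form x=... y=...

pitch radius r_p = m·N/2 = 2.283·63/2 = 71.914500
base radius r_b = r_p·cos α = 71.914500·cos 24.314° = 65.535878
roll angle φ = 25.276° = 0.44114942 rad
x = r_b·(cos φ + φ·sin φ) = 65.535878·(0.90426148 + 0.44114942·0.42697912) = 71.606012
y = r_b·(sin φ − φ·cos φ) = 65.535878·(0.42697912 − 0.44114942·0.90426148) = 1.839244

x=71.606012 y=1.839244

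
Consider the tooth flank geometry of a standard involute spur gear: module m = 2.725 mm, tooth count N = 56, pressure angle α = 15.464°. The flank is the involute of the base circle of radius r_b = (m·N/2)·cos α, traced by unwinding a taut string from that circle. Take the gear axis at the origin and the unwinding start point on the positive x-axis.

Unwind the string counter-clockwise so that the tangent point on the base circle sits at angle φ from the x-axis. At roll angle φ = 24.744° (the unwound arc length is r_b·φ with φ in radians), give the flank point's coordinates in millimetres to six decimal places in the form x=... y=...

x=80.078997 y=1.937803

pitch radius r_p = m·N/2 = 2.725·56/2 = 76.300000
base radius r_b = r_p·cos α = 76.300000·cos 15.464° = 73.537801
roll angle φ = 24.744° = 0.43186427 rad
x = r_b·(cos φ + φ·sin φ) = 73.537801·(0.90818701 + 0.43186427·0.41856463) = 80.078997
y = r_b·(sin φ − φ·cos φ) = 73.537801·(0.41856463 − 0.43186427·0.90818701) = 1.937803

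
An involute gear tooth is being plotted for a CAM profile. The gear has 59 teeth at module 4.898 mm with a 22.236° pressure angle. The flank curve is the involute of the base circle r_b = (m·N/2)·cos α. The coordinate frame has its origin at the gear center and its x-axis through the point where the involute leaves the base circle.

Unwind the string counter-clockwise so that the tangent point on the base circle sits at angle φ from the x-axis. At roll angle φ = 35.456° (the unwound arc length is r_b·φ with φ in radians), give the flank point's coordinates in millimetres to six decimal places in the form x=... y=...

x=156.954133 y=10.165685

pitch radius r_p = m·N/2 = 4.898·59/2 = 144.491000
base radius r_b = r_p·cos α = 144.491000·cos 22.236° = 133.745637
roll angle φ = 35.456° = 0.61882394 rad
x = r_b·(cos φ + φ·sin φ) = 133.745637·(0.81456123 + 0.61882394·0.58007759) = 156.954133
y = r_b·(sin φ − φ·cos φ) = 133.745637·(0.58007759 − 0.61882394·0.81456123) = 10.165685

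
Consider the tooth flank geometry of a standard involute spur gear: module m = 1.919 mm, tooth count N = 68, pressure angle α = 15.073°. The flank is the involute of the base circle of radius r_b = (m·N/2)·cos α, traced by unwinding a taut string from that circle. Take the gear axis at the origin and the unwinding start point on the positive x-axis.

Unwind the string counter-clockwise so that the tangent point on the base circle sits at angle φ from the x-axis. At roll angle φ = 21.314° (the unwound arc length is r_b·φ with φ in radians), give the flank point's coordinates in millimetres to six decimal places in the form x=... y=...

pitch radius r_p = m·N/2 = 1.919·68/2 = 65.246000
base radius r_b = r_p·cos α = 65.246000·cos 15.073° = 63.001230
roll angle φ = 21.314° = 0.37199948 rad
x = r_b·(cos φ + φ·sin φ) = 63.001230·(0.93160244 + 0.37199948·0.36347887) = 67.210745
y = r_b·(sin φ − φ·cos φ) = 63.001230·(0.36347887 − 0.37199948·0.93160244) = 1.066186

x=67.210745 y=1.066186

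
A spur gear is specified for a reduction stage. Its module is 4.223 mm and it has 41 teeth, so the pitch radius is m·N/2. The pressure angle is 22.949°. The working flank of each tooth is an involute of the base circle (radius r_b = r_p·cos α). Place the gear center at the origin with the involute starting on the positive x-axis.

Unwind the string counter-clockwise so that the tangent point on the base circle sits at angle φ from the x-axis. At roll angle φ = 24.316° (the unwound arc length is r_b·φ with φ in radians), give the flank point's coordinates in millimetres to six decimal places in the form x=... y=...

x=86.578688 y=1.994848

pitch radius r_p = m·N/2 = 4.223·41/2 = 86.571500
base radius r_b = r_p·cos α = 86.571500·cos 22.949° = 79.719564
roll angle φ = 24.316° = 0.42439426 rad
x = r_b·(cos φ + φ·sin φ) = 79.719564·(0.91128832 + 0.42439426·0.41176885) = 86.578688
y = r_b·(sin φ − φ·cos φ) = 79.719564·(0.41176885 − 0.42439426·0.91128832) = 1.994848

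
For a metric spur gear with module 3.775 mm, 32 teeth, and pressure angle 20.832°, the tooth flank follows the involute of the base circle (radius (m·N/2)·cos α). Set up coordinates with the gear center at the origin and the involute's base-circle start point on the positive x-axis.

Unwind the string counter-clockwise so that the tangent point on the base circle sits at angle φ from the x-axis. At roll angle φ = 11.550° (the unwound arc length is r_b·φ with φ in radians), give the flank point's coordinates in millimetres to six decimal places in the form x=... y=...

x=57.586858 y=0.153520

pitch radius r_p = m·N/2 = 3.775·32/2 = 60.400000
base radius r_b = r_p·cos α = 60.400000·cos 20.832° = 56.451483
roll angle φ = 11.550° = 0.20158553 rad
x = r_b·(cos φ + φ·sin φ) = 56.451483·(0.97975035 + 0.20158553·0.20022300) = 57.586858
y = r_b·(sin φ − φ·cos φ) = 56.451483·(0.20022300 − 0.20158553·0.97975035) = 0.153520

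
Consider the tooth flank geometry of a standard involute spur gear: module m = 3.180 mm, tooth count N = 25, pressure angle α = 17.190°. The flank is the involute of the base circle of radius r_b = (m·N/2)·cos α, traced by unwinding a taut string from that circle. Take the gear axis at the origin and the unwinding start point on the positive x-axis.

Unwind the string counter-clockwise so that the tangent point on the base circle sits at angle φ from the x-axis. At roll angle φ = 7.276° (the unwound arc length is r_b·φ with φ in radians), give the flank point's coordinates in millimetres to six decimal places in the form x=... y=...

x=38.279329 y=0.025881

pitch radius r_p = m·N/2 = 3.180·25/2 = 39.750000
base radius r_b = r_p·cos α = 39.750000·cos 17.190° = 37.974366
roll angle φ = 7.276° = 0.12699016 rad
x = r_b·(cos φ + φ·sin φ) = 37.974366·(0.99194758 + 0.12699016·0.12664911) = 38.279329
y = r_b·(sin φ − φ·cos φ) = 37.974366·(0.12664911 − 0.12699016·0.99194758) = 0.025881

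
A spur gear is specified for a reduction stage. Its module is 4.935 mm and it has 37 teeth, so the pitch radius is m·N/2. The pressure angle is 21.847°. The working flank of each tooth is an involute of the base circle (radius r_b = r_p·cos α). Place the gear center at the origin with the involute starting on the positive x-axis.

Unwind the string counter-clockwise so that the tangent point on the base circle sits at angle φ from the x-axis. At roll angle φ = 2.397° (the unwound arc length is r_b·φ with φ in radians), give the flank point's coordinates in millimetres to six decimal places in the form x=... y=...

x=84.814718 y=0.002068

pitch radius r_p = m·N/2 = 4.935·37/2 = 91.297500
base radius r_b = r_p·cos α = 91.297500·cos 21.847° = 84.740594
roll angle φ = 2.397° = 0.04183554 rad
x = r_b·(cos φ + φ·sin φ) = 84.740594·(0.99912502 + 0.04183554·0.04182334) = 84.814718
y = r_b·(sin φ − φ·cos φ) = 84.740594·(0.04182334 − 0.04183554·0.99912502) = 0.002068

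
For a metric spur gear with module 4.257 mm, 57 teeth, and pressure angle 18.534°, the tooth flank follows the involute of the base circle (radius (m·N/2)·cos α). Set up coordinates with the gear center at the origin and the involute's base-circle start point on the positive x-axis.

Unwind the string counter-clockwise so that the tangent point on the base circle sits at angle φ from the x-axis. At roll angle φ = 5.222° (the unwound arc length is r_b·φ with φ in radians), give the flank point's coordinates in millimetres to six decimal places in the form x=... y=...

x=115.508805 y=0.029005

pitch radius r_p = m·N/2 = 4.257·57/2 = 121.324500
base radius r_b = r_p·cos α = 121.324500·cos 18.534° = 115.032029
roll angle φ = 5.222° = 0.09114109 rad
x = r_b·(cos φ + φ·sin φ) = 115.032029·(0.99584952 + 0.09114109·0.09101497) = 115.508805
y = r_b·(sin φ − φ·cos φ) = 115.032029·(0.09101497 − 0.09114109·0.99584952) = 0.029005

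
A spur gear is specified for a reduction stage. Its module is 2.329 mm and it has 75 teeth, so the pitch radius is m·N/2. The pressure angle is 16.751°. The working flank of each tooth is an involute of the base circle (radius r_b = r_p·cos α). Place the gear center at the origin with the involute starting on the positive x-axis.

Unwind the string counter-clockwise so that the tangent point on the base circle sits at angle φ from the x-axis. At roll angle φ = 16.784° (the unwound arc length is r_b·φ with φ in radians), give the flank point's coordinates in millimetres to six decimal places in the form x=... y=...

x=87.143108 y=0.694761

pitch radius r_p = m·N/2 = 2.329·75/2 = 87.337500
base radius r_b = r_p·cos α = 87.337500·cos 16.751° = 83.631449
roll angle φ = 16.784° = 0.29293606 rad
x = r_b·(cos φ + φ·sin φ) = 83.631449·(0.95740017 + 0.29293606·0.28876445) = 87.143108
y = r_b·(sin φ − φ·cos φ) = 83.631449·(0.28876445 − 0.29293606·0.95740017) = 0.694761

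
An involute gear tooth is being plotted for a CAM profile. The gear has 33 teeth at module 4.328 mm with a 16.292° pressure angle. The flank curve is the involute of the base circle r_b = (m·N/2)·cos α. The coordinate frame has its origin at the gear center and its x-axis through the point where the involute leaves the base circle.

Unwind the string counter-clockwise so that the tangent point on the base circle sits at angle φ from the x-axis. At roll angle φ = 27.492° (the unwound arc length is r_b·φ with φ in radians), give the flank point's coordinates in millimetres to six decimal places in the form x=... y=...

x=75.986611 y=2.466436

pitch radius r_p = m·N/2 = 4.328·33/2 = 71.412000
base radius r_b = r_p·cos α = 71.412000·cos 16.292° = 68.544413
roll angle φ = 27.492° = 0.47982592 rad
x = r_b·(cos φ + φ·sin φ) = 68.544413·(0.88707530 + 0.47982592·0.46162476) = 75.986611
y = r_b·(sin φ − φ·cos φ) = 68.544413·(0.46162476 − 0.47982592·0.88707530) = 2.466436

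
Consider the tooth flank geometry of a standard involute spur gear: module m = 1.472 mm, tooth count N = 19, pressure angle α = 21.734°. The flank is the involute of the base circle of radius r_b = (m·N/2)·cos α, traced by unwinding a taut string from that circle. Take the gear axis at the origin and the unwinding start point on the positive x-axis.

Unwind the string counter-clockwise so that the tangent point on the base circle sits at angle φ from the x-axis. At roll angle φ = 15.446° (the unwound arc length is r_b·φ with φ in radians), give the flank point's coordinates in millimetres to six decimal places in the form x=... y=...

pitch radius r_p = m·N/2 = 1.472·19/2 = 13.984000
base radius r_b = r_p·cos α = 13.984000·cos 21.734° = 12.989919
roll angle φ = 15.446° = 0.26958356 rad
x = r_b·(cos φ + φ·sin φ) = 12.989919·(0.96388189 + 0.26958356·0.26633006) = 13.453401
y = r_b·(sin φ − φ·cos φ) = 12.989919·(0.26633006 − 0.26958356·0.96388189) = 0.084218

x=13.453401 y=0.084218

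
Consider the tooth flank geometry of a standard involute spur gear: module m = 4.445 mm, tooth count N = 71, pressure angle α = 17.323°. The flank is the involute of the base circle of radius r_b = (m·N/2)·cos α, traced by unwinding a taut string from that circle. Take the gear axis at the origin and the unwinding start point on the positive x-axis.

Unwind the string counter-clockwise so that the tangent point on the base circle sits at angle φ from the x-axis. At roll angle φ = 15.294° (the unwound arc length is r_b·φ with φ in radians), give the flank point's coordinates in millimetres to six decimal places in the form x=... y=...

x=155.911498 y=0.948237

pitch radius r_p = m·N/2 = 4.445·71/2 = 157.797500
base radius r_b = r_p·cos α = 157.797500·cos 17.323° = 150.640018
roll angle φ = 15.294° = 0.26693066 rad
x = r_b·(cos φ + φ·sin φ) = 150.640018·(0.96458505 + 0.26693066·0.26377204) = 155.911498
y = r_b·(sin φ − φ·cos φ) = 150.640018·(0.26377204 − 0.26693066·0.96458505) = 0.948237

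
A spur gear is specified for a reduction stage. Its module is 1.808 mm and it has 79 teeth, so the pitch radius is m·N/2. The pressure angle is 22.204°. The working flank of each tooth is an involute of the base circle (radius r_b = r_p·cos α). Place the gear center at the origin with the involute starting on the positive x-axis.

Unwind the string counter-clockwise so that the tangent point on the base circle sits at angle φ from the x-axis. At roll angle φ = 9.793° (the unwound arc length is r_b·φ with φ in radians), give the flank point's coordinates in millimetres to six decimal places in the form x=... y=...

x=67.078853 y=0.109729

pitch radius r_p = m·N/2 = 1.808·79/2 = 71.416000
base radius r_b = r_p·cos α = 71.416000·cos 22.204° = 66.120090
roll angle φ = 9.793° = 0.17092009 rad
x = r_b·(cos φ + φ·sin φ) = 66.120090·(0.98542869 + 0.17092009·0.17008911) = 67.078853
y = r_b·(sin φ − φ·cos φ) = 66.120090·(0.17008911 − 0.17092009·0.98542869) = 0.109729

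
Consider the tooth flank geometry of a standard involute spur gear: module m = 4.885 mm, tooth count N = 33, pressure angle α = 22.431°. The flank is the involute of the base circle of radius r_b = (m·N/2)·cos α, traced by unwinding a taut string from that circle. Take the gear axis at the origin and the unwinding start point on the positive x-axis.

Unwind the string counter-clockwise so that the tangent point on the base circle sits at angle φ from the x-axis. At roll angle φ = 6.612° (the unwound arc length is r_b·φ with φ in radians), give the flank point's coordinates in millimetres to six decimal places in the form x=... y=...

pitch radius r_p = m·N/2 = 4.885·33/2 = 80.602500
base radius r_b = r_p·cos α = 80.602500·cos 22.431° = 74.504092
roll angle φ = 6.612° = 0.11540117 rad
x = r_b·(cos φ + φ·sin φ) = 74.504092·(0.99334867 + 0.11540117·0.11514520) = 74.998543
y = r_b·(sin φ − φ·cos φ) = 74.504092·(0.11514520 − 0.11540117·0.99334867) = 0.038116

x=74.998543 y=0.038116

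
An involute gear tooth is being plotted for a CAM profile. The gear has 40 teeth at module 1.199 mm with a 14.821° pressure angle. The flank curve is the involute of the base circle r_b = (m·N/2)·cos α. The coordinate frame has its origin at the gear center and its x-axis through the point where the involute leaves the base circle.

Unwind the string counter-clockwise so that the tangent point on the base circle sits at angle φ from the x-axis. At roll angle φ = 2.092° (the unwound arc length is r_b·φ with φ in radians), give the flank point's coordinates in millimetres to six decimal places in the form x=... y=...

x=23.197626 y=0.000376

pitch radius r_p = m·N/2 = 1.199·40/2 = 23.980000
base radius r_b = r_p·cos α = 23.980000·cos 14.821° = 23.182178
roll angle φ = 2.092° = 0.03651229 rad
x = r_b·(cos φ + φ·sin φ) = 23.182178·(0.99933350 + 0.03651229·0.03650418) = 23.197626
y = r_b·(sin φ − φ·cos φ) = 23.182178·(0.03650418 − 0.03651229·0.99933350) = 0.000376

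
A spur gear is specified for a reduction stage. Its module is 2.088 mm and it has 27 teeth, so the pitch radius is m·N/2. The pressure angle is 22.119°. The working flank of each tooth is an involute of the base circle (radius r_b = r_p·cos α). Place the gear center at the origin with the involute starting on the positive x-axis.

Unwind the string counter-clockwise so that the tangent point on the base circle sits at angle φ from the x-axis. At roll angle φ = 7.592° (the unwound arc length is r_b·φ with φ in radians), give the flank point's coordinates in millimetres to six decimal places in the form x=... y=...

x=26.341712 y=0.020215

pitch radius r_p = m·N/2 = 2.088·27/2 = 28.188000
base radius r_b = r_p·cos α = 28.188000·cos 22.119° = 26.113471
roll angle φ = 7.592° = 0.13250540 rad
x = r_b·(cos φ + φ·sin φ) = 26.113471·(0.99123400 + 0.13250540·0.13211799) = 26.341712
y = r_b·(sin φ − φ·cos φ) = 26.113471·(0.13211799 − 0.13250540·0.99123400) = 0.020215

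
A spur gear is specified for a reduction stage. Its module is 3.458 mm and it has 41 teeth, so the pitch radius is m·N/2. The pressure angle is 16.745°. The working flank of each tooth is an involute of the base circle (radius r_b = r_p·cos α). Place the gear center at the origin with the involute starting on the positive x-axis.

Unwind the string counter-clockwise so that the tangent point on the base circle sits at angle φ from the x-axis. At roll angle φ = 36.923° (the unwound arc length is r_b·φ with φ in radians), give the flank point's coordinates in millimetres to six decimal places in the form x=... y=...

pitch radius r_p = m·N/2 = 3.458·41/2 = 70.889000
base radius r_b = r_p·cos α = 70.889000·cos 16.745° = 67.883059
roll angle φ = 36.923° = 0.64442792 rad
x = r_b·(cos φ + φ·sin φ) = 67.883059·(0.79944357 + 0.64442792·0.60074119) = 80.548542
y = r_b·(sin φ − φ·cos φ) = 67.883059·(0.60074119 − 0.64442792·0.79944357) = 5.807900

x=80.548542 y=5.807900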